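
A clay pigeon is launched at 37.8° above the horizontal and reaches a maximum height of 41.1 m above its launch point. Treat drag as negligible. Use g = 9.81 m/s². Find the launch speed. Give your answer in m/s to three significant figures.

46.3 m/s

At the peak v_y = 0, so v_y0 = √(2gH) = √(2 × 9.81 × 41.1) = 28.40 m/s.
v_y0 = v₀ sin θ ⇒ v₀ = 28.40 / sin 37.8° = 46.33 m/s.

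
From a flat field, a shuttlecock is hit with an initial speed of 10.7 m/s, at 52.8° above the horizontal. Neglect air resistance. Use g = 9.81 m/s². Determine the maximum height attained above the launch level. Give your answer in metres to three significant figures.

vₓ = 10.70 cos 52.8° = 6.469 m/s; v_y0 = 10.70 sin 52.8° = 8.523 m/s.
At the apex v_y = 0, so H = v_y0²/(2g) = 8.523²/19.62 = 3.702 m.

3.70 m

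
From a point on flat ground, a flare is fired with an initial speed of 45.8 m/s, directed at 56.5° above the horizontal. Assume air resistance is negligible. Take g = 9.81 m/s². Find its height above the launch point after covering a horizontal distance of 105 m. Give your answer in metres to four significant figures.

74.01 m

vₓ = 45.80 cos 56.5° = 25.28 m/s; v_y0 = 45.80 sin 56.5° = 38.19 m/s.
Time to reach x = 105 m: t = x/vₓ = 105/25.28 = 4.154 s.
Height: y = v_y0 t − ½ g t² = 38.19 × 4.154 − 4.905 × 4.154² = 158.6 − 84.63 = 74.01 m.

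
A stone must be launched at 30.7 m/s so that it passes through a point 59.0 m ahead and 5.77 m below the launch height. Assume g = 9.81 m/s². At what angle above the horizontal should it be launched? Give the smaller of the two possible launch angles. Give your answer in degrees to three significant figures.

Trajectory: y = x tanθ − g x² (1 + tan²θ)/(2v₀²). With x = 59.0, y = −5.77, v₀ = 30.7, g = 9.81:
18.12 tan²θ − 59.0 tanθ + (12.35) = 0.
tanθ = [59.0 ± √(59.0² − 4 × 18.12 × (12.35))] / (2 × 18.12) = (59.0 ± 50.86) / 36.23, giving tanθ = 0.2248 or 3.032.
θ = 12.67° or 71.75°; the smaller is 12.67°.

12.7°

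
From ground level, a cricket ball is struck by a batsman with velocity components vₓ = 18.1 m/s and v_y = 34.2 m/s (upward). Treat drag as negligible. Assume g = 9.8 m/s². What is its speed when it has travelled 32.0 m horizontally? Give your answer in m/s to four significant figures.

Time to reach x = 32.0 m: t = x/vₓ = 32.0/18.10 = 1.768 s.
Vertical velocity there: v_y = v_y0 − g t = 34.20 − 9.80 × 1.768 = 16.87 m/s.
Speed: √(vₓ² + v_y²) = √(18.10² + 16.87²) = 24.75 m/s.

24.75 m/s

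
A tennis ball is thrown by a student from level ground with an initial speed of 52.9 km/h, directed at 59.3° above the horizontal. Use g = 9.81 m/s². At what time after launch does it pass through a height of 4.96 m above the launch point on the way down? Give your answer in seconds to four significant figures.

2.093 s

Convert: 52.9 km/h = 52.9/3.6 = 14.69 m/s.
Horizontal component vₓ = 14.69 cos 59.3° = 7.502 m/s; vertical v_y0 = 14.69 sin 59.3° = 12.64 m/s.
Set y = v_y0 t − ½ g t² = 4.96: 4.905 t² − 12.64 t + 4.96 = 0.
Quadratic formula: t = (12.64 ± √62.329) / 9.81 = (12.64 ± 7.895) / 9.81 → t = 0.4832 s or 2.093 s.
The descending-branch root is 2.093 s.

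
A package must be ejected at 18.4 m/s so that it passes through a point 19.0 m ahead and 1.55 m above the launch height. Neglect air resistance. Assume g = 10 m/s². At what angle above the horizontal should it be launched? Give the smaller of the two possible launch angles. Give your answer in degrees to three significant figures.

Trajectory: y = x tanθ − g x² (1 + tan²θ)/(2v₀²). With x = 19.0, y = 1.55, v₀ = 18.4, g = 10.0:
5.331 tan²θ − 19.0 tanθ + (6.881) = 0.
tanθ = [19.0 ± √(19.0² − 4 × 5.331 × (6.881))] / (2 × 5.331) = (19.0 ± 14.64) / 10.66, giving tanθ = 0.4092 or 3.155.
θ = 22.25° or 72.41°; the smaller is 22.25°.

22.3°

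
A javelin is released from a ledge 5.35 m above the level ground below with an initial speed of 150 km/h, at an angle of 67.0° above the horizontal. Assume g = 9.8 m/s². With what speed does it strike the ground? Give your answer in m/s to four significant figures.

42.91 m/s

Convert: 150 km/h = 150/3.6 = 41.67 m/s.
Resolve: vₓ = 41.67 cos 67.0° = 16.28 m/s and v_y0 = 41.67 sin 67.0° = 38.35 m/s.
The projectile lands when y = 5.35 + (38.35) t − ½·9.80·t² = 0. Positive root: t = (38.35 + √(38.35² + 2·9.80·5.35)) / 9.80 = (38.35 + 39.70) / 9.80 = 7.965 s.
Vertical velocity at impact: v_y = v_y0 − g t = 38.35 − 9.80 × 7.965 = −39.70 m/s.
Speed: |v| = √(vₓ² + v_y²) = √(16.28² + 39.70²) = 42.91 m/s.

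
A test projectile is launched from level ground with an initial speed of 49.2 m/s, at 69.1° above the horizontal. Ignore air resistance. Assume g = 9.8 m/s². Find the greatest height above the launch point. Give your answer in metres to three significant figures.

vₓ = 49.20 cos 69.1° = 17.55 m/s; v_y0 = 49.20 sin 69.1° = 45.96 m/s.
Maximum height: H = v_y0² / (2g) = 45.96² / (2 × 9.80) = 107.8 m.

108 m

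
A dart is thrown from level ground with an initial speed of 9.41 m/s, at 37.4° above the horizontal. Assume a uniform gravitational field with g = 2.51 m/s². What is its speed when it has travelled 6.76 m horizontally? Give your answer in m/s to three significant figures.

8.23 m/s

Resolve: vₓ = 9.410 cos 37.4° = 7.475 m/s and v_y0 = 9.410 sin 37.4° = 5.715 m/s.
Time to reach x = 6.76 m: t = x/vₓ = 6.76/7.475 = 0.9043 s.
Vertical velocity there: v_y = v_y0 − g t = 5.715 − 2.51 × 0.9043 = 3.446 m/s.
Speed: √(vₓ² + v_y²) = √(7.475² + 3.446²) = 8.231 m/s.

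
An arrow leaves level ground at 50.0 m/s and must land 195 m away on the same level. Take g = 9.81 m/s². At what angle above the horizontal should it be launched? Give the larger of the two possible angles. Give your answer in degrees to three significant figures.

From R = (v₀²/g) sin 2θ: sin 2θ = 9.81 × 195 / 2500.0 = 0.7652.
2θ = 49.92° or 180° − 49.92° = 130.1°, so θ = 24.96° or 65.04°.
The larger angle is 65.04°.

65.0°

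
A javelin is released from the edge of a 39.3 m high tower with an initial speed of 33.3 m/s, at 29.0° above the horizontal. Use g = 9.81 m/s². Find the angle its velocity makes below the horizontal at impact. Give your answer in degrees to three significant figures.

47.8°

vₓ = 33.30 cos 29.0° = 29.12 m/s; v_y0 = 33.30 sin 29.0° = 16.14 m/s.
With up positive and y = 0 at the ground: y(t) = 39.3 + (16.14) t − 4.905 t². Setting y = 0 and taking the positive root: t = [16.14 + √(16.14² + 2·9.81·39.3)] / 9.81 = (16.14 + 32.12) / 9.81 = 4.920 s.
At impact: v_y = v_y0 − g t = −32.12 m/s; vₓ = 29.12 m/s.
Angle below horizontal: arctan(|v_y|/vₓ) = arctan(32.12/29.12) = 47.80°.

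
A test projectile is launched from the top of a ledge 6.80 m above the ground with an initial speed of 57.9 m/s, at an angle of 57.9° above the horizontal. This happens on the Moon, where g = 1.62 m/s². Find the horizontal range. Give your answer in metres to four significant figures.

Components: vₓ = 57.90 cos 57.9° = 30.77 m/s, v_y0 = 57.90 sin 57.9° = 49.05 m/s.
Vertical motion (up positive, ground at y = 0): 0.8100 t² − (49.05) t − 6.80 = 0, so t = (49.05 + √(49.05² + 2·1.62·6.80)) / 1.62 = (49.05 + 49.27) / 1.62 = 60.69 s.
Horizontal distance: R = vₓ t = 30.77 × 60.69 = 1867 m.

1867 m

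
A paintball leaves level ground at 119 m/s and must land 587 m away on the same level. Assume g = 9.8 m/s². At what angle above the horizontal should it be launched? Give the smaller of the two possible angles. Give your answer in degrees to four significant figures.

R = v₀² sin 2θ / g gives sin 2θ = gR/v₀² = 9.80·587/119² = 0.4062.
2θ = 23.97° or 180° − 23.97° = 156.0°, so θ = 11.98° or 78.02°.
The smaller angle is 11.98°.

11.98°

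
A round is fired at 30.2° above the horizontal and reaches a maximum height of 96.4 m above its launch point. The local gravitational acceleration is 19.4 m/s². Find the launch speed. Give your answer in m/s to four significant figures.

At the peak v_y = 0, so v_y0 = √(2gH) = √(2 × 19.4 × 96.4) = 61.16 m/s.
v_y0 = v₀ sin θ ⇒ v₀ = 61.16 / sin 30.2° = 121.6 m/s.

121.6 m/s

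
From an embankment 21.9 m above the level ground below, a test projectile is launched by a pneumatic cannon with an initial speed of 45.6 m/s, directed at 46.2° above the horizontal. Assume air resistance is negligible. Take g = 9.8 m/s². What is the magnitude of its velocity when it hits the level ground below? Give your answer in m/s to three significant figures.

50.1 m/s

Components: vₓ = 45.60 cos 46.2° = 31.56 m/s, v_y0 = 45.60 sin 46.2° = 32.91 m/s.
The projectile lands when y = 21.9 + (32.91) t − ½·9.80·t² = 0. Positive root: t = (32.91 + √(32.91² + 2·9.80·21.9)) / 9.80 = (32.91 + 38.89) / 9.80 = 7.327 s.
Vertical velocity at impact: v_y = v_y0 − g t = 32.91 − 9.80 × 7.327 = −38.89 m/s.
Speed: |v| = √(vₓ² + v_y²) = √(31.56² + 38.89²) = 50.09 m/s.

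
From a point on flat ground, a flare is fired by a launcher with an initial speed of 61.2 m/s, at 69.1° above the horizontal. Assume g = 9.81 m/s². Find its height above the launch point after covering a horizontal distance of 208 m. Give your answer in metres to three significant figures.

vₓ = 61.20 cos 69.1° = 21.83 m/s; v_y0 = 61.20 sin 69.1° = 57.17 m/s.
x = vₓ t ⇒ t = 208/21.83 = 9.527 s.
Height: y = v_y0 t − ½ g t² = 57.17 × 9.527 − 4.905 × 9.527² = 544.7 − 445.2 = 99.49 m.

99.5 m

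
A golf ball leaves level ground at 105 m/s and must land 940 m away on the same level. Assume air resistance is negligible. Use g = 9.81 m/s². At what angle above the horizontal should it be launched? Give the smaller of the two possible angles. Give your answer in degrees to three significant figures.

28.4°

R = v₀² sin 2θ / g gives sin 2θ = gR/v₀² = 9.81·940/105² = 0.8364.
2θ = 56.76° or 180° − 56.76° = 123.2°, so θ = 28.38° or 61.62°.
The smaller angle is 28.38°.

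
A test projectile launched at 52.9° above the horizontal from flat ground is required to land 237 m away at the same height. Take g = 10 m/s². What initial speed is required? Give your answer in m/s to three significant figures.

49.6 m/s

From R = (v₀² / g) sin 2θ: v₀ = √(gR / sin 2θ).
v₀ = √(10.0 × 237 / sin 105.8°) = √(2370 / 0.9622) = √2463.1 = 49.63 m/s.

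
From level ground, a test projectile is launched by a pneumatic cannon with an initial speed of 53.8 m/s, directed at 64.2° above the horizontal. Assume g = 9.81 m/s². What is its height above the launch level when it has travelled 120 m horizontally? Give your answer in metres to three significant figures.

Resolve: vₓ = 53.80 cos 64.2° = 23.42 m/s and v_y0 = 53.80 sin 64.2° = 48.44 m/s.
Time to reach x = 120 m: t = x/vₓ = 120/23.42 = 5.125 s.
Height: y = v_y0 t − ½ g t² = 48.44 × 5.125 − 4.905 × 5.125² = 248.2 − 128.8 = 119.4 m.

119 m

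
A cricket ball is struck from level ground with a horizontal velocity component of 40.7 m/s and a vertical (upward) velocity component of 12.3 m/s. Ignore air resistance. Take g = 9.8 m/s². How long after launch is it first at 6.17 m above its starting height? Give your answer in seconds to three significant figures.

Set y = v_y0 t − ½ g t² = 6.17: 4.900 t² − 12.30 t + 6.17 = 0.
t = [12.30 ± √(12.30² − 2·9.80·6.17)] / 9.80 = (12.30 ± 5.510) / 9.80, so t = 0.6929 s or t = 1.817 s.
The first (ascending) time is 0.6929 s.

0.693 s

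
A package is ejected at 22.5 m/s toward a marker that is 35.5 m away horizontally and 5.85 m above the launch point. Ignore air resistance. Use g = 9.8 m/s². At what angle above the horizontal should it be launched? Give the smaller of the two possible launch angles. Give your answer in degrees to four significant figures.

Trajectory: y = x tanθ − g x² (1 + tan²θ)/(2v₀²). With x = 35.5, y = 5.85, v₀ = 22.5, g = 9.80:
12.20 tan²θ − 35.5 tanθ + (18.05) = 0.
tanθ = [35.5 ± √(35.5² − 4 × 12.20 × (18.05))] / (2 × 12.20) = (35.5 ± 19.48) / 24.40, giving tanθ = 0.6565 or 2.254.
θ = 33.28° or 66.07°; the smaller is 33.28°.

33.28°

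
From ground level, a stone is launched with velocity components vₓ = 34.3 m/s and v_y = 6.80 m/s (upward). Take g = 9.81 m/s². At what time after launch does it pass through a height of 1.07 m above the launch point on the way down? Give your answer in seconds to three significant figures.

1.21 s

Require v_y0 t − ½ g t² = 1.07, i.e. 4.905 t² − 6.800 t + 1.07 = 0.
Quadratic formula: t = (6.800 ± √25.247) / 9.81 = (6.800 ± 5.025) / 9.81 → t = 0.1810 s or 1.205 s.
The descending-branch root is 1.205 s.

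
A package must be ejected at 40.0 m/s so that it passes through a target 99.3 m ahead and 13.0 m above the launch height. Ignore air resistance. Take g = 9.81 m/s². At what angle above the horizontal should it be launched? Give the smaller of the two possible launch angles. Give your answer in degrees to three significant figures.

Trajectory: y = x tanθ − g x² (1 + tan²θ)/(2v₀²). With x = 99.3, y = 13.0, v₀ = 40.0, g = 9.81:
30.23 tan²θ − 99.3 tanθ + (43.23) = 0.
tanθ = [99.3 ± √(99.3² − 4 × 30.23 × (43.23))] / (2 × 30.23) = (99.3 ± 68.07) / 60.46, giving tanθ = 0.5166 or 2.768.
θ = 27.32° or 70.14°; the smaller is 27.32°.

27.3°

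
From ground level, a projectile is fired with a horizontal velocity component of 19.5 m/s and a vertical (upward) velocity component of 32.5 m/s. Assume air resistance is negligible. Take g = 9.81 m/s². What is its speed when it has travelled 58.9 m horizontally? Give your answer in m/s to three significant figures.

19.7 m/s

Time to reach x = 58.9 m: t = x/vₓ = 58.9/19.50 = 3.021 s.
Vertical velocity there: v_y = v_y0 − g t = 32.50 − 9.81 × 3.021 = 2.869 m/s.
Speed: √(vₓ² + v_y²) = √(19.50² + 2.869²) = 19.71 m/s.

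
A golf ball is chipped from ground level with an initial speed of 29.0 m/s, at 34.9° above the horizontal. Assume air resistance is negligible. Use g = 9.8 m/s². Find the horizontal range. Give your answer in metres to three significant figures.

Horizontal component vₓ = 29.00 cos 34.9° = 23.78 m/s; vertical v_y0 = 29.00 sin 34.9° = 16.59 m/s.
Time aloft: T = 2 v_y0 / g = 2 × 16.59 / 9.80 = 3.386 s.
Range: R = vₓ T = 23.78 × 3.386 = 80.54 m.

80.5 m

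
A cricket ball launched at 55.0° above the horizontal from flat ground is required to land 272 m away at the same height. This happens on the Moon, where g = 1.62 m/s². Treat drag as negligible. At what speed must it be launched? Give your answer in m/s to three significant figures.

21.7 m/s

On level ground R = v₀² sin 2θ / g ⇒ v₀ = √(gR / sin 2θ).
v₀ = √(1.62 × 272 / sin 110.0°) = √(440.6 / 0.9397) = √468.92 = 21.65 m/s.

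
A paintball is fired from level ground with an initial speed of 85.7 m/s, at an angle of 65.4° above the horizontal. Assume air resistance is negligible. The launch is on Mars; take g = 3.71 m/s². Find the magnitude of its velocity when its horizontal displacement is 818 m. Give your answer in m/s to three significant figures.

36.4 m/s

Resolve: vₓ = 85.70 cos 65.4° = 35.68 m/s and v_y0 = 85.70 sin 65.4° = 77.92 m/s.
Time to reach x = 818 m: t = x/vₓ = 818/35.68 = 22.93 s.
Vertical velocity there: v_y = v_y0 − g t = 77.92 − 3.71 × 22.93 = −7.145 m/s.
Speed: √(vₓ² + v_y²) = √(35.68² + 7.145²) = 36.38 m/s.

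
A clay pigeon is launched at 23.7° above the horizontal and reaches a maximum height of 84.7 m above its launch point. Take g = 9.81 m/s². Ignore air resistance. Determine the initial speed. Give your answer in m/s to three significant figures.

At the peak v_y = 0, so v_y0 = √(2gH) = √(2 × 9.81 × 84.7) = 40.77 m/s.
v_y0 = v₀ sin θ ⇒ v₀ = 40.77 / sin 23.7° = 101.4 m/s.

101 m/s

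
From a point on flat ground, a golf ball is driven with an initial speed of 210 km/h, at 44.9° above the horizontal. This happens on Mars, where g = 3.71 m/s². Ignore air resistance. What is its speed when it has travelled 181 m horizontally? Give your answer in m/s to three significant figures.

48.3 m/s

Convert: 210 km/h = 210/3.6 = 58.33 m/s.
vₓ = 58.33 cos 44.9° = 41.32 m/s; v_y0 = 58.33 sin 44.9° = 41.18 m/s.
Time to reach x = 181 m: t = x/vₓ = 181/41.32 = 4.380 s.
Vertical velocity there: v_y = v_y0 − g t = 41.18 − 3.71 × 4.380 = 24.92 m/s.
Speed: √(vₓ² + v_y²) = √(41.32² + 24.92²) = 48.26 m/s.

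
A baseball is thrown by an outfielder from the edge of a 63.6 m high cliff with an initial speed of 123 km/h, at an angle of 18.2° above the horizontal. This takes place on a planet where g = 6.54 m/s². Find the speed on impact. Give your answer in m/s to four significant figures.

44.71 m/s

Convert: 123 km/h = 123/3.6 = 34.17 m/s.
vₓ = 34.17 cos 18.2° = 32.46 m/s; v_y0 = 34.17 sin 18.2° = 10.67 m/s.
The projectile lands when y = 63.6 + (10.67) t − ½·6.54·t² = 0. Positive root: t = (10.67 + √(10.67² + 2·6.54·63.6)) / 6.54 = (10.67 + 30.75) / 6.54 = 6.334 s.
Vertical velocity at impact: v_y = v_y0 − g t = 10.67 − 6.54 × 6.334 = −30.75 m/s.
Speed: |v| = √(vₓ² + v_y²) = √(32.46² + 30.75²) = 44.71 m/s.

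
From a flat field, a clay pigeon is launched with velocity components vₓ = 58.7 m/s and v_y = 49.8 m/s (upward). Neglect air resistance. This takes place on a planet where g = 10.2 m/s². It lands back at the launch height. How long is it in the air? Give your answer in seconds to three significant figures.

9.76 s

Time of flight on level ground: T = 2 v_y0 / g = 2 × 49.80 / 10.2 = 9.765 s.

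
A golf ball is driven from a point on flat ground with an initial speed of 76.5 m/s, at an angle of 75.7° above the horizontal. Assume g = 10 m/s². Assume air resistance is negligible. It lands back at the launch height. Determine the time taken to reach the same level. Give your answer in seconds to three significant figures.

Resolve: vₓ = 76.50 cos 75.7° = 18.90 m/s and v_y0 = 76.50 sin 75.7° = 74.13 m/s.
It returns to y = 0 when t = 2 v_y0 / g = 2(74.13)/10.0 = 14.83 s.

14.8 s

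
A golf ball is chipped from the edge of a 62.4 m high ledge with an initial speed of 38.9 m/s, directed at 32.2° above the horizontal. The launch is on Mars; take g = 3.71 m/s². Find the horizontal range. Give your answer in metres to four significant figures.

449.0 m

Resolve: vₓ = 38.90 cos 32.2° = 32.92 m/s and v_y0 = 38.90 sin 32.2° = 20.73 m/s.
With up positive and y = 0 at the ground: y(t) = 62.4 + (20.73) t − 1.855 t². Setting y = 0 and taking the positive root: t = [20.73 + √(20.73² + 2·3.71·62.4)] / 3.71 = (20.73 + 29.88) / 3.71 = 13.64 s.
Horizontal distance: R = vₓ t = 32.92 × 13.64 = 449.0 m.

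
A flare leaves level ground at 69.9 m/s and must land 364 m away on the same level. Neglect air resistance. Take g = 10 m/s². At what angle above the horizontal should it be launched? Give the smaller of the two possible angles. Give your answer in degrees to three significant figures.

24.1°

From R = (v₀²/g) sin 2θ: sin 2θ = 10.0 × 364 / 4886.0 = 0.7450.
2θ = 48.16° or 180° − 48.16° = 131.8°, so θ = 24.08° or 65.92°.
The smaller angle is 24.08°.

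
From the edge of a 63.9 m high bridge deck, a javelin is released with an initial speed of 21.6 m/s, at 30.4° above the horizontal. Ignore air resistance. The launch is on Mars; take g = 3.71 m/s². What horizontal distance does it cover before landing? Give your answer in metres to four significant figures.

177.2 m

Resolve: vₓ = 21.60 cos 30.4° = 18.63 m/s and v_y0 = 21.60 sin 30.4° = 10.93 m/s.
Vertical motion (up positive, ground at y = 0): 1.855 t² − (10.93) t − 63.9 = 0, so t = (10.93 + √(10.93² + 2·3.71·63.9)) / 3.71 = (10.93 + 24.36) / 3.71 = 9.513 s.
Horizontal distance: R = vₓ t = 18.63 × 9.513 = 177.2 m.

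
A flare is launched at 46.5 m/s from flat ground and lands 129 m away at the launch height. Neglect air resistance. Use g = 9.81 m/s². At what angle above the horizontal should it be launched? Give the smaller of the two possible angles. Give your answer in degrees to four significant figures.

R = v₀² sin 2θ / g gives sin 2θ = gR/v₀² = 9.81·129/46.5² = 0.5853.
2θ = 35.82° or 180° − 35.82° = 144.2°, so θ = 17.91° or 72.09°.
The smaller angle is 17.91°.

17.91°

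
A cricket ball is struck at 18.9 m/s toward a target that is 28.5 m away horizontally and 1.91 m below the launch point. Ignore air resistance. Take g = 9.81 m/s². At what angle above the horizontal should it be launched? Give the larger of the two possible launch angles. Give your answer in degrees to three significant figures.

Trajectory: y = x tanθ − g x² (1 + tan²θ)/(2v₀²). With x = 28.5, y = −1.91, v₀ = 18.9, g = 9.81:
11.15 tan²θ − 28.5 tanθ + (9.243) = 0.
tanθ = [28.5 ± √(28.5² − 4 × 11.15 × (9.243))] / (2 × 11.15) = (28.5 ± 20.00) / 22.31, giving tanθ = 0.3812 or 2.174.
θ = 20.87° or 65.30°; the larger is 65.30°.

65.3°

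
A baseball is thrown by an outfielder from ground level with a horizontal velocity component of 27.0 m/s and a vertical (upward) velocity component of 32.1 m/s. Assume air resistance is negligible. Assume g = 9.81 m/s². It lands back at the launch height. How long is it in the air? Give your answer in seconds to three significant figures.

6.54 s

It returns to y = 0 when t = 2 v_y0 / g = 2(32.10)/9.81 = 6.544 s.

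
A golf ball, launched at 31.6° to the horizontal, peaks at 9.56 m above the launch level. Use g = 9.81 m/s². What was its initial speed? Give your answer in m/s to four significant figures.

At the peak v_y = 0, so v_y0 = √(2gH) = √(2 × 9.81 × 9.56) = 13.70 m/s.
v_y0 = v₀ sin θ ⇒ v₀ = 13.70 / sin 31.6° = 26.14 m/s.

26.14 m/s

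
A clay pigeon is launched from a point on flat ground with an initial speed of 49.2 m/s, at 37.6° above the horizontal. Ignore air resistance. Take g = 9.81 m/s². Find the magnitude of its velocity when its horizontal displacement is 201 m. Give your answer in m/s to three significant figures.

Resolve: vₓ = 49.20 cos 37.6° = 38.98 m/s and v_y0 = 49.20 sin 37.6° = 30.02 m/s.
x = vₓ t ⇒ t = 201/38.98 = 5.156 s.
Vertical velocity there: v_y = v_y0 − g t = 30.02 − 9.81 × 5.156 = −20.57 m/s.
Speed: √(vₓ² + v_y²) = √(38.98² + 20.57²) = 44.07 m/s.

44.1 m/s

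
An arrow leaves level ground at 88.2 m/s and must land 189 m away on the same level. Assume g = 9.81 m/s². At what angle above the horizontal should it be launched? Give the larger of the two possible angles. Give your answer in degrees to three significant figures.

83.1°

From R = (v₀²/g) sin 2θ: sin 2θ = 9.81 × 189 / 7779.2 = 0.2383.
2θ = 13.79° or 180° − 13.79° = 166.2°, so θ = 6.894° or 83.11°.
The larger angle is 83.11°.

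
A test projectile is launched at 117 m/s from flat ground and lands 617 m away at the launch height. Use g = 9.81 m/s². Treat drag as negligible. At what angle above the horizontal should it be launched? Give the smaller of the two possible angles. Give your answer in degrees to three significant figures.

R = v₀² sin 2θ / g gives sin 2θ = gR/v₀² = 9.81·617/117² = 0.4422.
2θ = 26.24° or 180° − 26.24° = 153.8°, so θ = 13.12° or 76.88°.
The smaller angle is 13.12°.

13.1°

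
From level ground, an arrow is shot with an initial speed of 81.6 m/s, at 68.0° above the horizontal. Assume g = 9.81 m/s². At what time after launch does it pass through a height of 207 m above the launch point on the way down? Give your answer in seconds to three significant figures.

11.9 s

Components: vₓ = 81.60 cos 68.0° = 30.57 m/s, v_y0 = 81.60 sin 68.0° = 75.66 m/s.
Require v_y0 t − ½ g t² = 207, i.e. 4.905 t² − 75.66 t + 207 = 0.
Quadratic formula: t = (75.66 ± √1662.8) / 9.81 = (75.66 ± 40.78) / 9.81 → t = 3.556 s or 11.87 s.
The descending-branch root is 11.87 s.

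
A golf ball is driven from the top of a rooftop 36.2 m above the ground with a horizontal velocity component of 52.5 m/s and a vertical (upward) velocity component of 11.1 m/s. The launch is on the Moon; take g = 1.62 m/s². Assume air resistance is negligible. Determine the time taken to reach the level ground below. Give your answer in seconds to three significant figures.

16.4 s

With up positive and y = 0 at the ground: y(t) = 36.2 + (11.10) t − 0.8100 t². Setting y = 0 and taking the positive root: t = [11.10 + √(11.10² + 2·1.62·36.2)] / 1.62 = (11.10 + 15.51) / 1.62 = 16.42 s.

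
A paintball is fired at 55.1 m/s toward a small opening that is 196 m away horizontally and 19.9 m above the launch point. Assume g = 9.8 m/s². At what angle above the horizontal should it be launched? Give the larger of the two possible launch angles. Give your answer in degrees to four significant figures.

69.44°

Trajectory: y = x tanθ − g x² (1 + tan²θ)/(2v₀²). With x = 196, y = 19.9, v₀ = 55.1, g = 9.80:
62.00 tan²θ − 196 tanθ + (81.90) = 0.
tanθ = [196 ± √(196² − 4 × 62.00 × (81.90))] / (2 × 62.00) = (196 ± 134.6) / 124.0, giving tanθ = 0.4955 or 2.666.
θ = 26.36° or 69.44°; the larger is 69.44°.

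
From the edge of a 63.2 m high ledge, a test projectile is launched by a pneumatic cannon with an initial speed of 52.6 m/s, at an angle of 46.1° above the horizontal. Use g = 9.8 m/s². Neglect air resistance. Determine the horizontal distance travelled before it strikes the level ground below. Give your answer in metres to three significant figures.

Resolve: vₓ = 52.60 cos 46.1° = 36.47 m/s and v_y0 = 52.60 sin 46.1° = 37.90 m/s.
The projectile lands when y = 63.2 + (37.90) t − ½·9.80·t² = 0. Positive root: t = (37.90 + √(37.90² + 2·9.80·63.2)) / 9.80 = (37.90 + 51.72) / 9.80 = 9.145 s.
Horizontal distance: R = vₓ t = 36.47 × 9.145 = 333.6 m.

334 m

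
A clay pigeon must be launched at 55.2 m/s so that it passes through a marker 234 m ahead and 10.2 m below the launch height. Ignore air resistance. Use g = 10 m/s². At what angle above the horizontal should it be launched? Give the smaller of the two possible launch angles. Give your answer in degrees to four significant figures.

21.93°

Trajectory: y = x tanθ − g x² (1 + tan²θ)/(2v₀²). With x = 234, y = −10.2, v₀ = 55.2, g = 10.0:
89.85 tan²θ − 234 tanθ + (79.65) = 0.
tanθ = [234 ± √(234² − 4 × 89.85 × (79.65))] / (2 × 89.85) = (234 ± 161.6) / 179.7, giving tanθ = 0.4026 or 2.202.
θ = 21.93° or 65.57°; the smaller is 21.93°.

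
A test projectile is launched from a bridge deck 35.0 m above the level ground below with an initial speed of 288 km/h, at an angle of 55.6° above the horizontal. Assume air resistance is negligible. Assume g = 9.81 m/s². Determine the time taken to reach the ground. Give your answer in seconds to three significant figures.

Convert: 288 km/h = 288/3.6 = 80.00 m/s.
Resolve: vₓ = 80.00 cos 55.6° = 45.20 m/s and v_y0 = 80.00 sin 55.6° = 66.01 m/s.
The projectile lands when y = 35.0 + (66.01) t − ½·9.81·t² = 0. Positive root: t = (66.01 + √(66.01² + 2·9.81·35.0)) / 9.81 = (66.01 + 71.02) / 9.81 = 13.97 s.

14.0 s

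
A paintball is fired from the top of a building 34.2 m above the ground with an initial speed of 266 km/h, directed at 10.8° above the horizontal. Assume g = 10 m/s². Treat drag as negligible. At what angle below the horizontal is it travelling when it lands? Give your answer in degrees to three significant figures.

Convert: 266 km/h = 266/3.6 = 73.89 m/s.
Resolve: vₓ = 73.89 cos 10.8° = 72.58 m/s and v_y0 = 73.89 sin 10.8° = 13.85 m/s.
Vertical motion (up positive, ground at y = 0): 5.000 t² − (13.85) t − 34.2 = 0, so t = (13.85 + √(13.85² + 2·10.0·34.2)) / 10.0 = (13.85 + 29.59) / 10.0 = 4.344 s.
At impact: v_y = v_y0 − g t = −29.59 m/s; vₓ = 72.58 m/s.
Angle below horizontal: arctan(|v_y|/vₓ) = arctan(29.59/72.58) = 22.18°.

22.2°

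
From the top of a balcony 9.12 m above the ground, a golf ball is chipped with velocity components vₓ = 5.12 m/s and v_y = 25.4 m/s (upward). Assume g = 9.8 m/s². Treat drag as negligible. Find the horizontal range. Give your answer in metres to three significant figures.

The projectile lands when y = 9.12 + (25.40) t − ½·9.80·t² = 0. Positive root: t = (25.40 + √(25.40² + 2·9.80·9.12)) / 9.80 = (25.40 + 28.70) / 9.80 = 5.521 s.
Horizontal distance: R = vₓ t = 5.120 × 5.521 = 28.27 m.

28.3 m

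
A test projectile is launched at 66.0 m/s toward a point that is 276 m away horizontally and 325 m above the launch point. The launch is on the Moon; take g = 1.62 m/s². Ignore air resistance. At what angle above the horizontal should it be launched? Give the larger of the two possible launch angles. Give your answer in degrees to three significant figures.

Trajectory: y = x tanθ − g x² (1 + tan²θ)/(2v₀²). With x = 276, y = 325, v₀ = 66.0, g = 1.62:
14.16 tan²θ − 276 tanθ + (339.2) = 0.
tanθ = [276 ± √(276² − 4 × 14.16 × (339.2))] / (2 × 14.16) = (276 ± 238.7) / 28.33, giving tanθ = 1.318 or 18.17.
θ = 52.81° or 86.85°; the larger is 86.85°.

86.8°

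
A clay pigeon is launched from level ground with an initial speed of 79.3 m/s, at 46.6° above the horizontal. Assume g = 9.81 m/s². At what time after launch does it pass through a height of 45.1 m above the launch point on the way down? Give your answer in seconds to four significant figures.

Resolve: vₓ = 79.30 cos 46.6° = 54.49 m/s and v_y0 = 79.30 sin 46.6° = 57.62 m/s.
Set y = v_y0 t − ½ g t² = 45.1: 4.905 t² − 57.62 t + 45.1 = 0.
t = [57.62 ± √(57.62² − 2·9.81·45.1)] / 9.81 = (57.62 ± 49.34) / 9.81, so t = 0.8433 s or t = 10.90 s.
The descending-branch root is 10.90 s.

10.90 s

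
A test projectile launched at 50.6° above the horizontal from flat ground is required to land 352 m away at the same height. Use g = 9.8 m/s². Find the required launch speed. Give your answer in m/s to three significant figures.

59.3 m/s

Level-ground range: R = v₀² sin(2θ)/g, so v₀ = √(gR / sin 2θ).
v₀ = √(9.80 × 352 / sin 101.2°) = √(3450 / 0.9810) = √3516.6 = 59.30 m/s.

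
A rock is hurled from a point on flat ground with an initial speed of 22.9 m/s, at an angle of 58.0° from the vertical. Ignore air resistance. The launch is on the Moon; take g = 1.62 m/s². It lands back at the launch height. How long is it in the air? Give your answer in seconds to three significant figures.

15.0 s

Resolve: vₓ = 22.90 sin 58.0° = 19.42 m/s and v_y0 = 22.90 cos 58.0° = 12.14 m/s.
It returns to y = 0 when t = 2 v_y0 / g = 2(12.14)/1.62 = 14.98 s.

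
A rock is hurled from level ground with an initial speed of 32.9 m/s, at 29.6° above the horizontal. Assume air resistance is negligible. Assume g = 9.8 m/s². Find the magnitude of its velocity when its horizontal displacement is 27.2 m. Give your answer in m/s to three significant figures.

29.4 m/s

vₓ = 32.90 cos 29.6° = 28.61 m/s; v_y0 = 32.90 sin 29.6° = 16.25 m/s.
At x = 27.2 m, t = x/vₓ = 27.2/28.61 = 0.9508 s.
Vertical velocity there: v_y = v_y0 − g t = 16.25 − 9.80 × 0.9508 = 6.932 m/s.
Speed: √(vₓ² + v_y²) = √(28.61² + 6.932²) = 29.43 m/s.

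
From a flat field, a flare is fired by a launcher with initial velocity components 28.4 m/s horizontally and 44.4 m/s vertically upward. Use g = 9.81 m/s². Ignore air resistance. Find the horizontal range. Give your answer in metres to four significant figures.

257.1 m

Time aloft: T = 2 v_y0 / g = 2 × 44.40 / 9.81 = 9.052 s.
Horizontal distance R = vₓ T = 28.40 × 9.052 = 257.1 m.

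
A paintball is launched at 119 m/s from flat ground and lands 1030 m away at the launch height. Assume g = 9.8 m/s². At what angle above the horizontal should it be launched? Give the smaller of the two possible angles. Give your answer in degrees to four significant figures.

22.73°

R = v₀² sin 2θ / g gives sin 2θ = gR/v₀² = 9.80·1030/119² = 0.7128.
2θ = 45.46° or 180° − 45.46° = 134.5°, so θ = 22.73° or 67.27°.
The smaller angle is 22.73°.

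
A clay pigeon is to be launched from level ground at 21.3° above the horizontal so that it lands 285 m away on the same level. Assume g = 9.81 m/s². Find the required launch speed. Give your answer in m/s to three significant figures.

64.3 m/s

On level ground R = v₀² sin 2θ / g ⇒ v₀ = √(gR / sin 2θ).
v₀ = √(9.81 × 285 / sin 42.60°) = √(2796 / 0.6769) = √4130.5 = 64.27 m/s.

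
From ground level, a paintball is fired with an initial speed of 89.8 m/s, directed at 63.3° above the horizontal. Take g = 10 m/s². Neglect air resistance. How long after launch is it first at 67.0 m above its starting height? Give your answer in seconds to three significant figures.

Horizontal component vₓ = 89.80 cos 63.3° = 40.35 m/s; vertical v_y0 = 89.80 sin 63.3° = 80.22 m/s.
Height y(t) = 80.22 t − 5.000 t² = 67.0 gives 5.000 t² − 80.22 t + 67.0 = 0.
Quadratic formula: t = (80.22 ± √5096.0) / 10.0 = (80.22 ± 71.39) / 10.0 → t = 0.8838 s or 15.16 s.
The first (ascending) time is 0.8838 s.

0.884 s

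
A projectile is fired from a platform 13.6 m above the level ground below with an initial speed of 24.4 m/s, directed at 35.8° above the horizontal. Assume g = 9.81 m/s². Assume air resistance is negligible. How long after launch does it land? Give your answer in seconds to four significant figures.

Horizontal component vₓ = 24.40 cos 35.8° = 19.79 m/s; vertical v_y0 = 24.40 sin 35.8° = 14.27 m/s.
The projectile lands when y = 13.6 + (14.27) t − ½·9.81·t² = 0. Positive root: t = (14.27 + √(14.27² + 2·9.81·13.6)) / 9.81 = (14.27 + 21.69) / 9.81 = 3.666 s.

3.666 s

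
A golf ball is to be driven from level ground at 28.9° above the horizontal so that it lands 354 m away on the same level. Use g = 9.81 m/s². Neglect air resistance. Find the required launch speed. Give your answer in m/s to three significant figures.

64.1 m/s

On level ground R = v₀² sin 2θ / g ⇒ v₀ = √(gR / sin 2θ).
v₀ = √(9.81 × 354 / sin 57.80°) = √(3473 / 0.8462) = √4104.0 = 64.06 m/s.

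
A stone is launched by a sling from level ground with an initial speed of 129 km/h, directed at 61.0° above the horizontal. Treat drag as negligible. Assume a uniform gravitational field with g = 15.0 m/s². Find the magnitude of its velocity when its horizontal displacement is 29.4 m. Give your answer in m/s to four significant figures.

18.36 m/s

Convert: 129 km/h = 129/3.6 = 35.83 m/s.
Components: vₓ = 35.83 cos 61.0° = 17.37 m/s, v_y0 = 35.83 sin 61.0° = 31.34 m/s.
Time to reach x = 29.4 m: t = x/vₓ = 29.4/17.37 = 1.692 s.
Vertical velocity there: v_y = v_y0 − g t = 31.34 − 15.0 × 1.692 = 5.955 m/s.
Speed: √(vₓ² + v_y²) = √(17.37² + 5.955²) = 18.36 m/s.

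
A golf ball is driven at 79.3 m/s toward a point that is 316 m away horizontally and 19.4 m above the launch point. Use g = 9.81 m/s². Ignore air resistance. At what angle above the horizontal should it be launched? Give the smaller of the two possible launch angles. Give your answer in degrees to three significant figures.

18.6°

Trajectory: y = x tanθ − g x² (1 + tan²θ)/(2v₀²). With x = 316, y = 19.4, v₀ = 79.3, g = 9.81:
77.89 tan²θ − 316 tanθ + (97.29) = 0.
tanθ = [316 ± √(316² − 4 × 77.89 × (97.29))] / (2 × 77.89) = (316 ± 263.7) / 155.8, giving tanθ = 0.3356 or 3.722.
θ = 18.55° or 74.96°; the smaller is 18.55°.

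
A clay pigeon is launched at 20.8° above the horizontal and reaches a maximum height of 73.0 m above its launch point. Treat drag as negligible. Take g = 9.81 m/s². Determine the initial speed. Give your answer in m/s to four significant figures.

At the peak v_y = 0, so v_y0 = √(2gH) = √(2 × 9.81 × 73.0) = 37.85 m/s.
v_y0 = v₀ sin θ ⇒ v₀ = 37.85 / sin 20.8° = 106.6 m/s.

106.6 m/s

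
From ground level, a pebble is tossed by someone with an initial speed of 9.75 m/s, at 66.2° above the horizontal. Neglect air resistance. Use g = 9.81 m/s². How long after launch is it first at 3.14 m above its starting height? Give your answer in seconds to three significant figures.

0.477 s

Resolve: vₓ = 9.750 cos 66.2° = 3.935 m/s and v_y0 = 9.750 sin 66.2° = 8.921 m/s.
Require v_y0 t − ½ g t² = 3.14, i.e. 4.905 t² − 8.921 t + 3.14 = 0.
t = [8.921 ± √(8.921² − 2·9.81·3.14)] / 9.81 = (8.921 ± 4.240) / 9.81, so t = 0.4772 s or t = 1.342 s.
The first (ascending) time is 0.4772 s.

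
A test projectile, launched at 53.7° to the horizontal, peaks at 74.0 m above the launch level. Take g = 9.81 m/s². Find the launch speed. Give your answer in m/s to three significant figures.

47.3 m/s

At the peak v_y = 0, so v_y0 = √(2gH) = √(2 × 9.81 × 74.0) = 38.10 m/s.
v_y0 = v₀ sin θ ⇒ v₀ = 38.10 / sin 53.7° = 47.28 m/s.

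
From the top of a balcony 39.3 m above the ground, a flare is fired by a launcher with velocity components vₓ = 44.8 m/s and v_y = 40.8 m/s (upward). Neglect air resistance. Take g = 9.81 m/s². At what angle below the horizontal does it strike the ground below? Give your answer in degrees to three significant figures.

With up positive and y = 0 at the ground: y(t) = 39.3 + (40.80) t − 4.905 t². Setting y = 0 and taking the positive root: t = [40.80 + √(40.80² + 2·9.81·39.3)] / 9.81 = (40.80 + 49.35) / 9.81 = 9.190 s.
At impact: v_y = v_y0 − g t = −49.35 m/s; vₓ = 44.80 m/s.
Angle below horizontal: arctan(|v_y|/vₓ) = arctan(49.35/44.80) = 47.77°.

47.8°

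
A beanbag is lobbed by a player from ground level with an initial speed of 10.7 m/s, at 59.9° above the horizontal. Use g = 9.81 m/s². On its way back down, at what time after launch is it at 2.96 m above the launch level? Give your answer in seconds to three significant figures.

Resolve: vₓ = 10.70 cos 59.9° = 5.366 m/s and v_y0 = 10.70 sin 59.9° = 9.257 m/s.
Require v_y0 t − ½ g t² = 2.96, i.e. 4.905 t² − 9.257 t + 2.96 = 0.
t = [9.257 ± √(9.257² − 2·9.81·2.96)] / 9.81 = (9.257 ± 5.255) / 9.81, so t = 0.4079 s or t = 1.479 s.
The descending-branch root is 1.479 s.

1.48 s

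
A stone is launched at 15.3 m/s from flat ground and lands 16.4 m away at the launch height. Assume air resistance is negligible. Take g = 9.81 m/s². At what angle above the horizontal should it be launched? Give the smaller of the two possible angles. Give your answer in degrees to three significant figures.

21.7°

Level-ground range R = v₀² sin(2θ)/g ⇒ sin(2θ) = gR/v₀² = 9.81 × 16.4 / 15.3² = 0.6873.
2θ = 43.41° or 180° − 43.41° = 136.6°, so θ = 21.71° or 68.29°.
The smaller angle is 21.71°.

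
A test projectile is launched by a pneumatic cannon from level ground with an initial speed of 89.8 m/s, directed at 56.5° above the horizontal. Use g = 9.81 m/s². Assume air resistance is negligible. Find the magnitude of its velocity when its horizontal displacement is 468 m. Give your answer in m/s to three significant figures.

52.6 m/s

Horizontal component vₓ = 89.80 cos 56.5° = 49.56 m/s; vertical v_y0 = 89.80 sin 56.5° = 74.88 m/s.
At x = 468 m, t = x/vₓ = 468/49.56 = 9.442 s.
Vertical velocity there: v_y = v_y0 − g t = 74.88 − 9.81 × 9.442 = −17.75 m/s.
Speed: √(vₓ² + v_y²) = √(49.56² + 17.75²) = 52.65 m/s.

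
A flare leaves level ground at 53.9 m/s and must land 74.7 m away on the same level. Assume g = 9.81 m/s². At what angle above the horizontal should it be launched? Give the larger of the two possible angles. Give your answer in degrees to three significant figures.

82.7°

From R = (v₀²/g) sin 2θ: sin 2θ = 9.81 × 74.7 / 2905.2 = 0.2522.
2θ = 14.61° or 180° − 14.61° = 165.4°, so θ = 7.305° or 82.69°.
The larger angle is 82.69°.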